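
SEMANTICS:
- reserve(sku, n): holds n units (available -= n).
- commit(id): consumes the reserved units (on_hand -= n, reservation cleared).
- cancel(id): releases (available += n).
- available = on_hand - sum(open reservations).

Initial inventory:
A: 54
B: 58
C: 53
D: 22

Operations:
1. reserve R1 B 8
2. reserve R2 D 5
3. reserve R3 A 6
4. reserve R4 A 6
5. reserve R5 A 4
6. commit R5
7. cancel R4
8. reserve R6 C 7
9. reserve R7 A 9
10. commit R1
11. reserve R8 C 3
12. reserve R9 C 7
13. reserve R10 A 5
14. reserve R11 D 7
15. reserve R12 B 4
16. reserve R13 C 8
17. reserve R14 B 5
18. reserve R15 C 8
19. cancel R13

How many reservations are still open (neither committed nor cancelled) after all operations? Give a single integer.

Step 1: reserve R1 B 8 -> on_hand[A=54 B=58 C=53 D=22] avail[A=54 B=50 C=53 D=22] open={R1}
Step 2: reserve R2 D 5 -> on_hand[A=54 B=58 C=53 D=22] avail[A=54 B=50 C=53 D=17] open={R1,R2}
Step 3: reserve R3 A 6 -> on_hand[A=54 B=58 C=53 D=22] avail[A=48 B=50 C=53 D=17] open={R1,R2,R3}
Step 4: reserve R4 A 6 -> on_hand[A=54 B=58 C=53 D=22] avail[A=42 B=50 C=53 D=17] open={R1,R2,R3,R4}
Step 5: reserve R5 A 4 -> on_hand[A=54 B=58 C=53 D=22] avail[A=38 B=50 C=53 D=17] open={R1,R2,R3,R4,R5}
Step 6: commit R5 -> on_hand[A=50 B=58 C=53 D=22] avail[A=38 B=50 C=53 D=17] open={R1,R2,R3,R4}
Step 7: cancel R4 -> on_hand[A=50 B=58 C=53 D=22] avail[A=44 B=50 C=53 D=17] open={R1,R2,R3}
Step 8: reserve R6 C 7 -> on_hand[A=50 B=58 C=53 D=22] avail[A=44 B=50 C=46 D=17] open={R1,R2,R3,R6}
Step 9: reserve R7 A 9 -> on_hand[A=50 B=58 C=53 D=22] avail[A=35 B=50 C=46 D=17] open={R1,R2,R3,R6,R7}
Step 10: commit R1 -> on_hand[A=50 B=50 C=53 D=22] avail[A=35 B=50 C=46 D=17] open={R2,R3,R6,R7}
Step 11: reserve R8 C 3 -> on_hand[A=50 B=50 C=53 D=22] avail[A=35 B=50 C=43 D=17] open={R2,R3,R6,R7,R8}
Step 12: reserve R9 C 7 -> on_hand[A=50 B=50 C=53 D=22] avail[A=35 B=50 C=36 D=17] open={R2,R3,R6,R7,R8,R9}
Step 13: reserve R10 A 5 -> on_hand[A=50 B=50 C=53 D=22] avail[A=30 B=50 C=36 D=17] open={R10,R2,R3,R6,R7,R8,R9}
Step 14: reserve R11 D 7 -> on_hand[A=50 B=50 C=53 D=22] avail[A=30 B=50 C=36 D=10] open={R10,R11,R2,R3,R6,R7,R8,R9}
Step 15: reserve R12 B 4 -> on_hand[A=50 B=50 C=53 D=22] avail[A=30 B=46 C=36 D=10] open={R10,R11,R12,R2,R3,R6,R7,R8,R9}
Step 16: reserve R13 C 8 -> on_hand[A=50 B=50 C=53 D=22] avail[A=30 B=46 C=28 D=10] open={R10,R11,R12,R13,R2,R3,R6,R7,R8,R9}
Step 17: reserve R14 B 5 -> on_hand[A=50 B=50 C=53 D=22] avail[A=30 B=41 C=28 D=10] open={R10,R11,R12,R13,R14,R2,R3,R6,R7,R8,R9}
Step 18: reserve R15 C 8 -> on_hand[A=50 B=50 C=53 D=22] avail[A=30 B=41 C=20 D=10] open={R10,R11,R12,R13,R14,R15,R2,R3,R6,R7,R8,R9}
Step 19: cancel R13 -> on_hand[A=50 B=50 C=53 D=22] avail[A=30 B=41 C=28 D=10] open={R10,R11,R12,R14,R15,R2,R3,R6,R7,R8,R9}
Open reservations: ['R10', 'R11', 'R12', 'R14', 'R15', 'R2', 'R3', 'R6', 'R7', 'R8', 'R9'] -> 11

Answer: 11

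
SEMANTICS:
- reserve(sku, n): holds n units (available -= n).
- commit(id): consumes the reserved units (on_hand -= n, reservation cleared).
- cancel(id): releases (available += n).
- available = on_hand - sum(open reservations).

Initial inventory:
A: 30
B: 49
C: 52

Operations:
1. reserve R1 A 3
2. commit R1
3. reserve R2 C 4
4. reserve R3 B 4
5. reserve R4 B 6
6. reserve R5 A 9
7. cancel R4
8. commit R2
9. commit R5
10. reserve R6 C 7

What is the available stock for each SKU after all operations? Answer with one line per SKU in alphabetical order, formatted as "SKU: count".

Step 1: reserve R1 A 3 -> on_hand[A=30 B=49 C=52] avail[A=27 B=49 C=52] open={R1}
Step 2: commit R1 -> on_hand[A=27 B=49 C=52] avail[A=27 B=49 C=52] open={}
Step 3: reserve R2 C 4 -> on_hand[A=27 B=49 C=52] avail[A=27 B=49 C=48] open={R2}
Step 4: reserve R3 B 4 -> on_hand[A=27 B=49 C=52] avail[A=27 B=45 C=48] open={R2,R3}
Step 5: reserve R4 B 6 -> on_hand[A=27 B=49 C=52] avail[A=27 B=39 C=48] open={R2,R3,R4}
Step 6: reserve R5 A 9 -> on_hand[A=27 B=49 C=52] avail[A=18 B=39 C=48] open={R2,R3,R4,R5}
Step 7: cancel R4 -> on_hand[A=27 B=49 C=52] avail[A=18 B=45 C=48] open={R2,R3,R5}
Step 8: commit R2 -> on_hand[A=27 B=49 C=48] avail[A=18 B=45 C=48] open={R3,R5}
Step 9: commit R5 -> on_hand[A=18 B=49 C=48] avail[A=18 B=45 C=48] open={R3}
Step 10: reserve R6 C 7 -> on_hand[A=18 B=49 C=48] avail[A=18 B=45 C=41] open={R3,R6}

Answer: A: 18
B: 45
C: 41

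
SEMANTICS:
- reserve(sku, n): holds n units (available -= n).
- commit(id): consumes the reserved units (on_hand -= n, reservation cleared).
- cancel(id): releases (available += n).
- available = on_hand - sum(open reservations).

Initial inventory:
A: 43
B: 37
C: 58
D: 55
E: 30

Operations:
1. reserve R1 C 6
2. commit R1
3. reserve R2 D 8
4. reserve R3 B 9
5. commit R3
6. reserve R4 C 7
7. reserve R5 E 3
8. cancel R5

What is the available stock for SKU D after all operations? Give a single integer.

Step 1: reserve R1 C 6 -> on_hand[A=43 B=37 C=58 D=55 E=30] avail[A=43 B=37 C=52 D=55 E=30] open={R1}
Step 2: commit R1 -> on_hand[A=43 B=37 C=52 D=55 E=30] avail[A=43 B=37 C=52 D=55 E=30] open={}
Step 3: reserve R2 D 8 -> on_hand[A=43 B=37 C=52 D=55 E=30] avail[A=43 B=37 C=52 D=47 E=30] open={R2}
Step 4: reserve R3 B 9 -> on_hand[A=43 B=37 C=52 D=55 E=30] avail[A=43 B=28 C=52 D=47 E=30] open={R2,R3}
Step 5: commit R3 -> on_hand[A=43 B=28 C=52 D=55 E=30] avail[A=43 B=28 C=52 D=47 E=30] open={R2}
Step 6: reserve R4 C 7 -> on_hand[A=43 B=28 C=52 D=55 E=30] avail[A=43 B=28 C=45 D=47 E=30] open={R2,R4}
Step 7: reserve R5 E 3 -> on_hand[A=43 B=28 C=52 D=55 E=30] avail[A=43 B=28 C=45 D=47 E=27] open={R2,R4,R5}
Step 8: cancel R5 -> on_hand[A=43 B=28 C=52 D=55 E=30] avail[A=43 B=28 C=45 D=47 E=30] open={R2,R4}
Final available[D] = 47

Answer: 47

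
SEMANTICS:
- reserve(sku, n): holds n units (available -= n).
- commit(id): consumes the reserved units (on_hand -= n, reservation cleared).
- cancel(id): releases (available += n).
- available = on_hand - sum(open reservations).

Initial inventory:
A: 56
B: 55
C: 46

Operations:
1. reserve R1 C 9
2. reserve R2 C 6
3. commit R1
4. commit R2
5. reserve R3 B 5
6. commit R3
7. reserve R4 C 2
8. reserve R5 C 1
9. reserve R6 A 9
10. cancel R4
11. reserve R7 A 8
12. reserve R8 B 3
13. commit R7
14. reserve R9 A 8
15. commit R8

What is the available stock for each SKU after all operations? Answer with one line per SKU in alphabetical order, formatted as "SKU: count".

Step 1: reserve R1 C 9 -> on_hand[A=56 B=55 C=46] avail[A=56 B=55 C=37] open={R1}
Step 2: reserve R2 C 6 -> on_hand[A=56 B=55 C=46] avail[A=56 B=55 C=31] open={R1,R2}
Step 3: commit R1 -> on_hand[A=56 B=55 C=37] avail[A=56 B=55 C=31] open={R2}
Step 4: commit R2 -> on_hand[A=56 B=55 C=31] avail[A=56 B=55 C=31] open={}
Step 5: reserve R3 B 5 -> on_hand[A=56 B=55 C=31] avail[A=56 B=50 C=31] open={R3}
Step 6: commit R3 -> on_hand[A=56 B=50 C=31] avail[A=56 B=50 C=31] open={}
Step 7: reserve R4 C 2 -> on_hand[A=56 B=50 C=31] avail[A=56 B=50 C=29] open={R4}
Step 8: reserve R5 C 1 -> on_hand[A=56 B=50 C=31] avail[A=56 B=50 C=28] open={R4,R5}
Step 9: reserve R6 A 9 -> on_hand[A=56 B=50 C=31] avail[A=47 B=50 C=28] open={R4,R5,R6}
Step 10: cancel R4 -> on_hand[A=56 B=50 C=31] avail[A=47 B=50 C=30] open={R5,R6}
Step 11: reserve R7 A 8 -> on_hand[A=56 B=50 C=31] avail[A=39 B=50 C=30] open={R5,R6,R7}
Step 12: reserve R8 B 3 -> on_hand[A=56 B=50 C=31] avail[A=39 B=47 C=30] open={R5,R6,R7,R8}
Step 13: commit R7 -> on_hand[A=48 B=50 C=31] avail[A=39 B=47 C=30] open={R5,R6,R8}
Step 14: reserve R9 A 8 -> on_hand[A=48 B=50 C=31] avail[A=31 B=47 C=30] open={R5,R6,R8,R9}
Step 15: commit R8 -> on_hand[A=48 B=47 C=31] avail[A=31 B=47 C=30] open={R5,R6,R9}

Answer: A: 31
B: 47
C: 30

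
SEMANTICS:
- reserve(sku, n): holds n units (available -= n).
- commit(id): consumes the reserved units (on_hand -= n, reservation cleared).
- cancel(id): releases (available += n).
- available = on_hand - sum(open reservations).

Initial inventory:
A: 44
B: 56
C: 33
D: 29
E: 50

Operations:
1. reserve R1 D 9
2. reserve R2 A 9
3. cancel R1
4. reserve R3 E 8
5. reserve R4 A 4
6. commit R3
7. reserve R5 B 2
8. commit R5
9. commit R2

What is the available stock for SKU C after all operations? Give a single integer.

Step 1: reserve R1 D 9 -> on_hand[A=44 B=56 C=33 D=29 E=50] avail[A=44 B=56 C=33 D=20 E=50] open={R1}
Step 2: reserve R2 A 9 -> on_hand[A=44 B=56 C=33 D=29 E=50] avail[A=35 B=56 C=33 D=20 E=50] open={R1,R2}
Step 3: cancel R1 -> on_hand[A=44 B=56 C=33 D=29 E=50] avail[A=35 B=56 C=33 D=29 E=50] open={R2}
Step 4: reserve R3 E 8 -> on_hand[A=44 B=56 C=33 D=29 E=50] avail[A=35 B=56 C=33 D=29 E=42] open={R2,R3}
Step 5: reserve R4 A 4 -> on_hand[A=44 B=56 C=33 D=29 E=50] avail[A=31 B=56 C=33 D=29 E=42] open={R2,R3,R4}
Step 6: commit R3 -> on_hand[A=44 B=56 C=33 D=29 E=42] avail[A=31 B=56 C=33 D=29 E=42] open={R2,R4}
Step 7: reserve R5 B 2 -> on_hand[A=44 B=56 C=33 D=29 E=42] avail[A=31 B=54 C=33 D=29 E=42] open={R2,R4,R5}
Step 8: commit R5 -> on_hand[A=44 B=54 C=33 D=29 E=42] avail[A=31 B=54 C=33 D=29 E=42] open={R2,R4}
Step 9: commit R2 -> on_hand[A=35 B=54 C=33 D=29 E=42] avail[A=31 B=54 C=33 D=29 E=42] open={R4}
Final available[C] = 33

Answer: 33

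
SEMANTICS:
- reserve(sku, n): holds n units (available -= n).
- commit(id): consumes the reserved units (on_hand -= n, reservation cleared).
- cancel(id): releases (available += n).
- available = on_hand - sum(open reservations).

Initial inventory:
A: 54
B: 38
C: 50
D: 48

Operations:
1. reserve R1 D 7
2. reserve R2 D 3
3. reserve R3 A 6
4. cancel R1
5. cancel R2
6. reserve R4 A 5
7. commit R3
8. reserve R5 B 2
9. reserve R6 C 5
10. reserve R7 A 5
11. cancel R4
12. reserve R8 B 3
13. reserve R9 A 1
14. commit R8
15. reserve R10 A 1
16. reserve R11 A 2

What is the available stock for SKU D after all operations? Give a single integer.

Step 1: reserve R1 D 7 -> on_hand[A=54 B=38 C=50 D=48] avail[A=54 B=38 C=50 D=41] open={R1}
Step 2: reserve R2 D 3 -> on_hand[A=54 B=38 C=50 D=48] avail[A=54 B=38 C=50 D=38] open={R1,R2}
Step 3: reserve R3 A 6 -> on_hand[A=54 B=38 C=50 D=48] avail[A=48 B=38 C=50 D=38] open={R1,R2,R3}
Step 4: cancel R1 -> on_hand[A=54 B=38 C=50 D=48] avail[A=48 B=38 C=50 D=45] open={R2,R3}
Step 5: cancel R2 -> on_hand[A=54 B=38 C=50 D=48] avail[A=48 B=38 C=50 D=48] open={R3}
Step 6: reserve R4 A 5 -> on_hand[A=54 B=38 C=50 D=48] avail[A=43 B=38 C=50 D=48] open={R3,R4}
Step 7: commit R3 -> on_hand[A=48 B=38 C=50 D=48] avail[A=43 B=38 C=50 D=48] open={R4}
Step 8: reserve R5 B 2 -> on_hand[A=48 B=38 C=50 D=48] avail[A=43 B=36 C=50 D=48] open={R4,R5}
Step 9: reserve R6 C 5 -> on_hand[A=48 B=38 C=50 D=48] avail[A=43 B=36 C=45 D=48] open={R4,R5,R6}
Step 10: reserve R7 A 5 -> on_hand[A=48 B=38 C=50 D=48] avail[A=38 B=36 C=45 D=48] open={R4,R5,R6,R7}
Step 11: cancel R4 -> on_hand[A=48 B=38 C=50 D=48] avail[A=43 B=36 C=45 D=48] open={R5,R6,R7}
Step 12: reserve R8 B 3 -> on_hand[A=48 B=38 C=50 D=48] avail[A=43 B=33 C=45 D=48] open={R5,R6,R7,R8}
Step 13: reserve R9 A 1 -> on_hand[A=48 B=38 C=50 D=48] avail[A=42 B=33 C=45 D=48] open={R5,R6,R7,R8,R9}
Step 14: commit R8 -> on_hand[A=48 B=35 C=50 D=48] avail[A=42 B=33 C=45 D=48] open={R5,R6,R7,R9}
Step 15: reserve R10 A 1 -> on_hand[A=48 B=35 C=50 D=48] avail[A=41 B=33 C=45 D=48] open={R10,R5,R6,R7,R9}
Step 16: reserve R11 A 2 -> on_hand[A=48 B=35 C=50 D=48] avail[A=39 B=33 C=45 D=48] open={R10,R11,R5,R6,R7,R9}
Final available[D] = 48

Answer: 48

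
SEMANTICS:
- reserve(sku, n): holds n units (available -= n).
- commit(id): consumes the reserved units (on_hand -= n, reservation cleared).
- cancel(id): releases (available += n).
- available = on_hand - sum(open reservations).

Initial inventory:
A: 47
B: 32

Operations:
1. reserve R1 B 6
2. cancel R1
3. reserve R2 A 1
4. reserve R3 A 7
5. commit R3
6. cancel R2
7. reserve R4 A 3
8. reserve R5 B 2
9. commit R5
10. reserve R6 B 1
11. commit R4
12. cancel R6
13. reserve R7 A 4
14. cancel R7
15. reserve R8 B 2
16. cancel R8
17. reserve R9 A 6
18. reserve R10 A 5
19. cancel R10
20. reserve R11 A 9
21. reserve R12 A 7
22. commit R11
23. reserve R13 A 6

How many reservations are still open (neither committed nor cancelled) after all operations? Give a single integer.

Step 1: reserve R1 B 6 -> on_hand[A=47 B=32] avail[A=47 B=26] open={R1}
Step 2: cancel R1 -> on_hand[A=47 B=32] avail[A=47 B=32] open={}
Step 3: reserve R2 A 1 -> on_hand[A=47 B=32] avail[A=46 B=32] open={R2}
Step 4: reserve R3 A 7 -> on_hand[A=47 B=32] avail[A=39 B=32] open={R2,R3}
Step 5: commit R3 -> on_hand[A=40 B=32] avail[A=39 B=32] open={R2}
Step 6: cancel R2 -> on_hand[A=40 B=32] avail[A=40 B=32] open={}
Step 7: reserve R4 A 3 -> on_hand[A=40 B=32] avail[A=37 B=32] open={R4}
Step 8: reserve R5 B 2 -> on_hand[A=40 B=32] avail[A=37 B=30] open={R4,R5}
Step 9: commit R5 -> on_hand[A=40 B=30] avail[A=37 B=30] open={R4}
Step 10: reserve R6 B 1 -> on_hand[A=40 B=30] avail[A=37 B=29] open={R4,R6}
Step 11: commit R4 -> on_hand[A=37 B=30] avail[A=37 B=29] open={R6}
Step 12: cancel R6 -> on_hand[A=37 B=30] avail[A=37 B=30] open={}
Step 13: reserve R7 A 4 -> on_hand[A=37 B=30] avail[A=33 B=30] open={R7}
Step 14: cancel R7 -> on_hand[A=37 B=30] avail[A=37 B=30] open={}
Step 15: reserve R8 B 2 -> on_hand[A=37 B=30] avail[A=37 B=28] open={R8}
Step 16: cancel R8 -> on_hand[A=37 B=30] avail[A=37 B=30] open={}
Step 17: reserve R9 A 6 -> on_hand[A=37 B=30] avail[A=31 B=30] open={R9}
Step 18: reserve R10 A 5 -> on_hand[A=37 B=30] avail[A=26 B=30] open={R10,R9}
Step 19: cancel R10 -> on_hand[A=37 B=30] avail[A=31 B=30] open={R9}
Step 20: reserve R11 A 9 -> on_hand[A=37 B=30] avail[A=22 B=30] open={R11,R9}
Step 21: reserve R12 A 7 -> on_hand[A=37 B=30] avail[A=15 B=30] open={R11,R12,R9}
Step 22: commit R11 -> on_hand[A=28 B=30] avail[A=15 B=30] open={R12,R9}
Step 23: reserve R13 A 6 -> on_hand[A=28 B=30] avail[A=9 B=30] open={R12,R13,R9}
Open reservations: ['R12', 'R13', 'R9'] -> 3

Answer: 3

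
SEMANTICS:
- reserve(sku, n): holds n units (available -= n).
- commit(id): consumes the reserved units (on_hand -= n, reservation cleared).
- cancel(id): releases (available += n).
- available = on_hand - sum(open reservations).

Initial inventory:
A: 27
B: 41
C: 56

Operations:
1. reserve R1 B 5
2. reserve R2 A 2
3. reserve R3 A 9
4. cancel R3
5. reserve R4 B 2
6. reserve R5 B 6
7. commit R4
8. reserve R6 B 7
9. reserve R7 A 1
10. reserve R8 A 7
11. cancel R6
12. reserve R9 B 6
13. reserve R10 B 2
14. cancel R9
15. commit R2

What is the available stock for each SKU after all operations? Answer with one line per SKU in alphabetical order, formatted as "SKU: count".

Answer: A: 17
B: 26
C: 56

Derivation:
Step 1: reserve R1 B 5 -> on_hand[A=27 B=41 C=56] avail[A=27 B=36 C=56] open={R1}
Step 2: reserve R2 A 2 -> on_hand[A=27 B=41 C=56] avail[A=25 B=36 C=56] open={R1,R2}
Step 3: reserve R3 A 9 -> on_hand[A=27 B=41 C=56] avail[A=16 B=36 C=56] open={R1,R2,R3}
Step 4: cancel R3 -> on_hand[A=27 B=41 C=56] avail[A=25 B=36 C=56] open={R1,R2}
Step 5: reserve R4 B 2 -> on_hand[A=27 B=41 C=56] avail[A=25 B=34 C=56] open={R1,R2,R4}
Step 6: reserve R5 B 6 -> on_hand[A=27 B=41 C=56] avail[A=25 B=28 C=56] open={R1,R2,R4,R5}
Step 7: commit R4 -> on_hand[A=27 B=39 C=56] avail[A=25 B=28 C=56] open={R1,R2,R5}
Step 8: reserve R6 B 7 -> on_hand[A=27 B=39 C=56] avail[A=25 B=21 C=56] open={R1,R2,R5,R6}
Step 9: reserve R7 A 1 -> on_hand[A=27 B=39 C=56] avail[A=24 B=21 C=56] open={R1,R2,R5,R6,R7}
Step 10: reserve R8 A 7 -> on_hand[A=27 B=39 C=56] avail[A=17 B=21 C=56] open={R1,R2,R5,R6,R7,R8}
Step 11: cancel R6 -> on_hand[A=27 B=39 C=56] avail[A=17 B=28 C=56] open={R1,R2,R5,R7,R8}
Step 12: reserve R9 B 6 -> on_hand[A=27 B=39 C=56] avail[A=17 B=22 C=56] open={R1,R2,R5,R7,R8,R9}
Step 13: reserve R10 B 2 -> on_hand[A=27 B=39 C=56] avail[A=17 B=20 C=56] open={R1,R10,R2,R5,R7,R8,R9}
Step 14: cancel R9 -> on_hand[A=27 B=39 C=56] avail[A=17 B=26 C=56] open={R1,R10,R2,R5,R7,R8}
Step 15: commit R2 -> on_hand[A=25 B=39 C=56] avail[A=17 B=26 C=56] open={R1,R10,R5,R7,R8}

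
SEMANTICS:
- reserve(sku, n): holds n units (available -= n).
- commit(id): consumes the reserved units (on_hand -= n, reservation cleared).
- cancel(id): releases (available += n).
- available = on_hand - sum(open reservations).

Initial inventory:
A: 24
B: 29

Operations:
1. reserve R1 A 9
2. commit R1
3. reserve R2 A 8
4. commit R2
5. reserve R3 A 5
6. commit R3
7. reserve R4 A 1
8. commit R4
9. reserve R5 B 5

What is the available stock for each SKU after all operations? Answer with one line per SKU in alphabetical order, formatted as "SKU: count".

Answer: A: 1
B: 24

Derivation:
Step 1: reserve R1 A 9 -> on_hand[A=24 B=29] avail[A=15 B=29] open={R1}
Step 2: commit R1 -> on_hand[A=15 B=29] avail[A=15 B=29] open={}
Step 3: reserve R2 A 8 -> on_hand[A=15 B=29] avail[A=7 B=29] open={R2}
Step 4: commit R2 -> on_hand[A=7 B=29] avail[A=7 B=29] open={}
Step 5: reserve R3 A 5 -> on_hand[A=7 B=29] avail[A=2 B=29] open={R3}
Step 6: commit R3 -> on_hand[A=2 B=29] avail[A=2 B=29] open={}
Step 7: reserve R4 A 1 -> on_hand[A=2 B=29] avail[A=1 B=29] open={R4}
Step 8: commit R4 -> on_hand[A=1 B=29] avail[A=1 B=29] open={}
Step 9: reserve R5 B 5 -> on_hand[A=1 B=29] avail[A=1 B=24] open={R5}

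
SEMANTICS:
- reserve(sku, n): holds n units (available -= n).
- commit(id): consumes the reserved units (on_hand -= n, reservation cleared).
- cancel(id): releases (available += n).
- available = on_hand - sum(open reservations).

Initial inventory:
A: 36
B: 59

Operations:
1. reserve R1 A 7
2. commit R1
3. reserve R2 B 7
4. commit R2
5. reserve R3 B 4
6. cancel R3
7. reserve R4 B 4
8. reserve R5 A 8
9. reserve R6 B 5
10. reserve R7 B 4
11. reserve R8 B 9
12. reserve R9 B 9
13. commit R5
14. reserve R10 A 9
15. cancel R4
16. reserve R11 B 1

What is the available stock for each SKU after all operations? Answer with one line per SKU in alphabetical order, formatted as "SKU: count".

Step 1: reserve R1 A 7 -> on_hand[A=36 B=59] avail[A=29 B=59] open={R1}
Step 2: commit R1 -> on_hand[A=29 B=59] avail[A=29 B=59] open={}
Step 3: reserve R2 B 7 -> on_hand[A=29 B=59] avail[A=29 B=52] open={R2}
Step 4: commit R2 -> on_hand[A=29 B=52] avail[A=29 B=52] open={}
Step 5: reserve R3 B 4 -> on_hand[A=29 B=52] avail[A=29 B=48] open={R3}
Step 6: cancel R3 -> on_hand[A=29 B=52] avail[A=29 B=52] open={}
Step 7: reserve R4 B 4 -> on_hand[A=29 B=52] avail[A=29 B=48] open={R4}
Step 8: reserve R5 A 8 -> on_hand[A=29 B=52] avail[A=21 B=48] open={R4,R5}
Step 9: reserve R6 B 5 -> on_hand[A=29 B=52] avail[A=21 B=43] open={R4,R5,R6}
Step 10: reserve R7 B 4 -> on_hand[A=29 B=52] avail[A=21 B=39] open={R4,R5,R6,R7}
Step 11: reserve R8 B 9 -> on_hand[A=29 B=52] avail[A=21 B=30] open={R4,R5,R6,R7,R8}
Step 12: reserve R9 B 9 -> on_hand[A=29 B=52] avail[A=21 B=21] open={R4,R5,R6,R7,R8,R9}
Step 13: commit R5 -> on_hand[A=21 B=52] avail[A=21 B=21] open={R4,R6,R7,R8,R9}
Step 14: reserve R10 A 9 -> on_hand[A=21 B=52] avail[A=12 B=21] open={R10,R4,R6,R7,R8,R9}
Step 15: cancel R4 -> on_hand[A=21 B=52] avail[A=12 B=25] open={R10,R6,R7,R8,R9}
Step 16: reserve R11 B 1 -> on_hand[A=21 B=52] avail[A=12 B=24] open={R10,R11,R6,R7,R8,R9}

Answer: A: 12
B: 24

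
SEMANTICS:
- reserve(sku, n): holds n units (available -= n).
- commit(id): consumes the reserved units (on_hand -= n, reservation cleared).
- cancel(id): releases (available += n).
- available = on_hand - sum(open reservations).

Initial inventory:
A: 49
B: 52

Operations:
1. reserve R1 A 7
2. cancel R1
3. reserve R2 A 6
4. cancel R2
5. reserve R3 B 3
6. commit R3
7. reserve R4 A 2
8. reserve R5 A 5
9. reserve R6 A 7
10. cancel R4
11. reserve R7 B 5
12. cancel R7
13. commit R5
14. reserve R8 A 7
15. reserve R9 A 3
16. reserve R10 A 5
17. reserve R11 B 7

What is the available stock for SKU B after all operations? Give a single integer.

Step 1: reserve R1 A 7 -> on_hand[A=49 B=52] avail[A=42 B=52] open={R1}
Step 2: cancel R1 -> on_hand[A=49 B=52] avail[A=49 B=52] open={}
Step 3: reserve R2 A 6 -> on_hand[A=49 B=52] avail[A=43 B=52] open={R2}
Step 4: cancel R2 -> on_hand[A=49 B=52] avail[A=49 B=52] open={}
Step 5: reserve R3 B 3 -> on_hand[A=49 B=52] avail[A=49 B=49] open={R3}
Step 6: commit R3 -> on_hand[A=49 B=49] avail[A=49 B=49] open={}
Step 7: reserve R4 A 2 -> on_hand[A=49 B=49] avail[A=47 B=49] open={R4}
Step 8: reserve R5 A 5 -> on_hand[A=49 B=49] avail[A=42 B=49] open={R4,R5}
Step 9: reserve R6 A 7 -> on_hand[A=49 B=49] avail[A=35 B=49] open={R4,R5,R6}
Step 10: cancel R4 -> on_hand[A=49 B=49] avail[A=37 B=49] open={R5,R6}
Step 11: reserve R7 B 5 -> on_hand[A=49 B=49] avail[A=37 B=44] open={R5,R6,R7}
Step 12: cancel R7 -> on_hand[A=49 B=49] avail[A=37 B=49] open={R5,R6}
Step 13: commit R5 -> on_hand[A=44 B=49] avail[A=37 B=49] open={R6}
Step 14: reserve R8 A 7 -> on_hand[A=44 B=49] avail[A=30 B=49] open={R6,R8}
Step 15: reserve R9 A 3 -> on_hand[A=44 B=49] avail[A=27 B=49] open={R6,R8,R9}
Step 16: reserve R10 A 5 -> on_hand[A=44 B=49] avail[A=22 B=49] open={R10,R6,R8,R9}
Step 17: reserve R11 B 7 -> on_hand[A=44 B=49] avail[A=22 B=42] open={R10,R11,R6,R8,R9}
Final available[B] = 42

Answer: 42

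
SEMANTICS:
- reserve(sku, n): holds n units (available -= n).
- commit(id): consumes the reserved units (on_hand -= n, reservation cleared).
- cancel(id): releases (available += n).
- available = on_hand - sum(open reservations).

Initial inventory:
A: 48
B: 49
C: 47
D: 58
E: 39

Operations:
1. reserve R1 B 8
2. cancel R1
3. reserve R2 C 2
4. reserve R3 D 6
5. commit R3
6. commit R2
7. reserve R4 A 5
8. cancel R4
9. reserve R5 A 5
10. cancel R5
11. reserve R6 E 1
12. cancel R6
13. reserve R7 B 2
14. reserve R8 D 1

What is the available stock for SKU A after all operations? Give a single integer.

Step 1: reserve R1 B 8 -> on_hand[A=48 B=49 C=47 D=58 E=39] avail[A=48 B=41 C=47 D=58 E=39] open={R1}
Step 2: cancel R1 -> on_hand[A=48 B=49 C=47 D=58 E=39] avail[A=48 B=49 C=47 D=58 E=39] open={}
Step 3: reserve R2 C 2 -> on_hand[A=48 B=49 C=47 D=58 E=39] avail[A=48 B=49 C=45 D=58 E=39] open={R2}
Step 4: reserve R3 D 6 -> on_hand[A=48 B=49 C=47 D=58 E=39] avail[A=48 B=49 C=45 D=52 E=39] open={R2,R3}
Step 5: commit R3 -> on_hand[A=48 B=49 C=47 D=52 E=39] avail[A=48 B=49 C=45 D=52 E=39] open={R2}
Step 6: commit R2 -> on_hand[A=48 B=49 C=45 D=52 E=39] avail[A=48 B=49 C=45 D=52 E=39] open={}
Step 7: reserve R4 A 5 -> on_hand[A=48 B=49 C=45 D=52 E=39] avail[A=43 B=49 C=45 D=52 E=39] open={R4}
Step 8: cancel R4 -> on_hand[A=48 B=49 C=45 D=52 E=39] avail[A=48 B=49 C=45 D=52 E=39] open={}
Step 9: reserve R5 A 5 -> on_hand[A=48 B=49 C=45 D=52 E=39] avail[A=43 B=49 C=45 D=52 E=39] open={R5}
Step 10: cancel R5 -> on_hand[A=48 B=49 C=45 D=52 E=39] avail[A=48 B=49 C=45 D=52 E=39] open={}
Step 11: reserve R6 E 1 -> on_hand[A=48 B=49 C=45 D=52 E=39] avail[A=48 B=49 C=45 D=52 E=38] open={R6}
Step 12: cancel R6 -> on_hand[A=48 B=49 C=45 D=52 E=39] avail[A=48 B=49 C=45 D=52 E=39] open={}
Step 13: reserve R7 B 2 -> on_hand[A=48 B=49 C=45 D=52 E=39] avail[A=48 B=47 C=45 D=52 E=39] open={R7}
Step 14: reserve R8 D 1 -> on_hand[A=48 B=49 C=45 D=52 E=39] avail[A=48 B=47 C=45 D=51 E=39] open={R7,R8}
Final available[A] = 48

Answer: 48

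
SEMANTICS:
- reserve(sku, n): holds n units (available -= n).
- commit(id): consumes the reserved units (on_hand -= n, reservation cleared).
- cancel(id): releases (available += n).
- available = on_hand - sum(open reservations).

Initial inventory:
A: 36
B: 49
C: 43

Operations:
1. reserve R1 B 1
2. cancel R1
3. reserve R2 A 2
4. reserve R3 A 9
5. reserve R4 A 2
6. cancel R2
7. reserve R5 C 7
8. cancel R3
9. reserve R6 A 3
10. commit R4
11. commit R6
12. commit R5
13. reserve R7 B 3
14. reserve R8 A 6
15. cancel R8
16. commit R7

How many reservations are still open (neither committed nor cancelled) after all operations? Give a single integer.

Step 1: reserve R1 B 1 -> on_hand[A=36 B=49 C=43] avail[A=36 B=48 C=43] open={R1}
Step 2: cancel R1 -> on_hand[A=36 B=49 C=43] avail[A=36 B=49 C=43] open={}
Step 3: reserve R2 A 2 -> on_hand[A=36 B=49 C=43] avail[A=34 B=49 C=43] open={R2}
Step 4: reserve R3 A 9 -> on_hand[A=36 B=49 C=43] avail[A=25 B=49 C=43] open={R2,R3}
Step 5: reserve R4 A 2 -> on_hand[A=36 B=49 C=43] avail[A=23 B=49 C=43] open={R2,R3,R4}
Step 6: cancel R2 -> on_hand[A=36 B=49 C=43] avail[A=25 B=49 C=43] open={R3,R4}
Step 7: reserve R5 C 7 -> on_hand[A=36 B=49 C=43] avail[A=25 B=49 C=36] open={R3,R4,R5}
Step 8: cancel R3 -> on_hand[A=36 B=49 C=43] avail[A=34 B=49 C=36] open={R4,R5}
Step 9: reserve R6 A 3 -> on_hand[A=36 B=49 C=43] avail[A=31 B=49 C=36] open={R4,R5,R6}
Step 10: commit R4 -> on_hand[A=34 B=49 C=43] avail[A=31 B=49 C=36] open={R5,R6}
Step 11: commit R6 -> on_hand[A=31 B=49 C=43] avail[A=31 B=49 C=36] open={R5}
Step 12: commit R5 -> on_hand[A=31 B=49 C=36] avail[A=31 B=49 C=36] open={}
Step 13: reserve R7 B 3 -> on_hand[A=31 B=49 C=36] avail[A=31 B=46 C=36] open={R7}
Step 14: reserve R8 A 6 -> on_hand[A=31 B=49 C=36] avail[A=25 B=46 C=36] open={R7,R8}
Step 15: cancel R8 -> on_hand[A=31 B=49 C=36] avail[A=31 B=46 C=36] open={R7}
Step 16: commit R7 -> on_hand[A=31 B=46 C=36] avail[A=31 B=46 C=36] open={}
Open reservations: [] -> 0

Answer: 0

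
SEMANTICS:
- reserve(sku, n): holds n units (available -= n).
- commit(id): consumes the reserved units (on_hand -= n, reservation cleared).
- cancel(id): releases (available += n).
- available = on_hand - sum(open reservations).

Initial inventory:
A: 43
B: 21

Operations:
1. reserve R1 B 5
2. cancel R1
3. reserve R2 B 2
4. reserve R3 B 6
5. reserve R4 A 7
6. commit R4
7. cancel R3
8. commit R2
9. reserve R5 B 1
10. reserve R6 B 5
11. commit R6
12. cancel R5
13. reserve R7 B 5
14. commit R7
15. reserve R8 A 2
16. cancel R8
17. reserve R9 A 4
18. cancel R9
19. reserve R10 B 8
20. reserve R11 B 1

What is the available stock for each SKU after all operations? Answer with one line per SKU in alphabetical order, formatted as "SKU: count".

Answer: A: 36
B: 0

Derivation:
Step 1: reserve R1 B 5 -> on_hand[A=43 B=21] avail[A=43 B=16] open={R1}
Step 2: cancel R1 -> on_hand[A=43 B=21] avail[A=43 B=21] open={}
Step 3: reserve R2 B 2 -> on_hand[A=43 B=21] avail[A=43 B=19] open={R2}
Step 4: reserve R3 B 6 -> on_hand[A=43 B=21] avail[A=43 B=13] open={R2,R3}
Step 5: reserve R4 A 7 -> on_hand[A=43 B=21] avail[A=36 B=13] open={R2,R3,R4}
Step 6: commit R4 -> on_hand[A=36 B=21] avail[A=36 B=13] open={R2,R3}
Step 7: cancel R3 -> on_hand[A=36 B=21] avail[A=36 B=19] open={R2}
Step 8: commit R2 -> on_hand[A=36 B=19] avail[A=36 B=19] open={}
Step 9: reserve R5 B 1 -> on_hand[A=36 B=19] avail[A=36 B=18] open={R5}
Step 10: reserve R6 B 5 -> on_hand[A=36 B=19] avail[A=36 B=13] open={R5,R6}
Step 11: commit R6 -> on_hand[A=36 B=14] avail[A=36 B=13] open={R5}
Step 12: cancel R5 -> on_hand[A=36 B=14] avail[A=36 B=14] open={}
Step 13: reserve R7 B 5 -> on_hand[A=36 B=14] avail[A=36 B=9] open={R7}
Step 14: commit R7 -> on_hand[A=36 B=9] avail[A=36 B=9] open={}
Step 15: reserve R8 A 2 -> on_hand[A=36 B=9] avail[A=34 B=9] open={R8}
Step 16: cancel R8 -> on_hand[A=36 B=9] avail[A=36 B=9] open={}
Step 17: reserve R9 A 4 -> on_hand[A=36 B=9] avail[A=32 B=9] open={R9}
Step 18: cancel R9 -> on_hand[A=36 B=9] avail[A=36 B=9] open={}
Step 19: reserve R10 B 8 -> on_hand[A=36 B=9] avail[A=36 B=1] open={R10}
Step 20: reserve R11 B 1 -> on_hand[A=36 B=9] avail[A=36 B=0] open={R10,R11}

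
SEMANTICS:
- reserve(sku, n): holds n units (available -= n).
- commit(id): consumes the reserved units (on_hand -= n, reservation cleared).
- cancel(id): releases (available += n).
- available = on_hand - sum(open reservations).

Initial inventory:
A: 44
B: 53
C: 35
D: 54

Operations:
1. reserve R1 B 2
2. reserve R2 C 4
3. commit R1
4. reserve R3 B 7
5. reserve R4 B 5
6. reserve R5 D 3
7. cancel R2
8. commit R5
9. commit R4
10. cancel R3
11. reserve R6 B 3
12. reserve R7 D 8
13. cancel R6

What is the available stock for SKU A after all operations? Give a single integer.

Step 1: reserve R1 B 2 -> on_hand[A=44 B=53 C=35 D=54] avail[A=44 B=51 C=35 D=54] open={R1}
Step 2: reserve R2 C 4 -> on_hand[A=44 B=53 C=35 D=54] avail[A=44 B=51 C=31 D=54] open={R1,R2}
Step 3: commit R1 -> on_hand[A=44 B=51 C=35 D=54] avail[A=44 B=51 C=31 D=54] open={R2}
Step 4: reserve R3 B 7 -> on_hand[A=44 B=51 C=35 D=54] avail[A=44 B=44 C=31 D=54] open={R2,R3}
Step 5: reserve R4 B 5 -> on_hand[A=44 B=51 C=35 D=54] avail[A=44 B=39 C=31 D=54] open={R2,R3,R4}
Step 6: reserve R5 D 3 -> on_hand[A=44 B=51 C=35 D=54] avail[A=44 B=39 C=31 D=51] open={R2,R3,R4,R5}
Step 7: cancel R2 -> on_hand[A=44 B=51 C=35 D=54] avail[A=44 B=39 C=35 D=51] open={R3,R4,R5}
Step 8: commit R5 -> on_hand[A=44 B=51 C=35 D=51] avail[A=44 B=39 C=35 D=51] open={R3,R4}
Step 9: commit R4 -> on_hand[A=44 B=46 C=35 D=51] avail[A=44 B=39 C=35 D=51] open={R3}
Step 10: cancel R3 -> on_hand[A=44 B=46 C=35 D=51] avail[A=44 B=46 C=35 D=51] open={}
Step 11: reserve R6 B 3 -> on_hand[A=44 B=46 C=35 D=51] avail[A=44 B=43 C=35 D=51] open={R6}
Step 12: reserve R7 D 8 -> on_hand[A=44 B=46 C=35 D=51] avail[A=44 B=43 C=35 D=43] open={R6,R7}
Step 13: cancel R6 -> on_hand[A=44 B=46 C=35 D=51] avail[A=44 B=46 C=35 D=43] open={R7}
Final available[A] = 44

Answer: 44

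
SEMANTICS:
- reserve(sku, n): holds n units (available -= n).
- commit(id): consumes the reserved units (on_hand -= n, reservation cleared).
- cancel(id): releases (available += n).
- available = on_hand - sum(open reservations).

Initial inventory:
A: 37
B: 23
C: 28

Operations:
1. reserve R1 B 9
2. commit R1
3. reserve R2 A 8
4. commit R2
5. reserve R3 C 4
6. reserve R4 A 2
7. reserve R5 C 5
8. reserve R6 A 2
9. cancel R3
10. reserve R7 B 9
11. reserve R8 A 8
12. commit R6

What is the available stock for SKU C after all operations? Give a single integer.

Step 1: reserve R1 B 9 -> on_hand[A=37 B=23 C=28] avail[A=37 B=14 C=28] open={R1}
Step 2: commit R1 -> on_hand[A=37 B=14 C=28] avail[A=37 B=14 C=28] open={}
Step 3: reserve R2 A 8 -> on_hand[A=37 B=14 C=28] avail[A=29 B=14 C=28] open={R2}
Step 4: commit R2 -> on_hand[A=29 B=14 C=28] avail[A=29 B=14 C=28] open={}
Step 5: reserve R3 C 4 -> on_hand[A=29 B=14 C=28] avail[A=29 B=14 C=24] open={R3}
Step 6: reserve R4 A 2 -> on_hand[A=29 B=14 C=28] avail[A=27 B=14 C=24] open={R3,R4}
Step 7: reserve R5 C 5 -> on_hand[A=29 B=14 C=28] avail[A=27 B=14 C=19] open={R3,R4,R5}
Step 8: reserve R6 A 2 -> on_hand[A=29 B=14 C=28] avail[A=25 B=14 C=19] open={R3,R4,R5,R6}
Step 9: cancel R3 -> on_hand[A=29 B=14 C=28] avail[A=25 B=14 C=23] open={R4,R5,R6}
Step 10: reserve R7 B 9 -> on_hand[A=29 B=14 C=28] avail[A=25 B=5 C=23] open={R4,R5,R6,R7}
Step 11: reserve R8 A 8 -> on_hand[A=29 B=14 C=28] avail[A=17 B=5 C=23] open={R4,R5,R6,R7,R8}
Step 12: commit R6 -> on_hand[A=27 B=14 C=28] avail[A=17 B=5 C=23] open={R4,R5,R7,R8}
Final available[C] = 23

Answer: 23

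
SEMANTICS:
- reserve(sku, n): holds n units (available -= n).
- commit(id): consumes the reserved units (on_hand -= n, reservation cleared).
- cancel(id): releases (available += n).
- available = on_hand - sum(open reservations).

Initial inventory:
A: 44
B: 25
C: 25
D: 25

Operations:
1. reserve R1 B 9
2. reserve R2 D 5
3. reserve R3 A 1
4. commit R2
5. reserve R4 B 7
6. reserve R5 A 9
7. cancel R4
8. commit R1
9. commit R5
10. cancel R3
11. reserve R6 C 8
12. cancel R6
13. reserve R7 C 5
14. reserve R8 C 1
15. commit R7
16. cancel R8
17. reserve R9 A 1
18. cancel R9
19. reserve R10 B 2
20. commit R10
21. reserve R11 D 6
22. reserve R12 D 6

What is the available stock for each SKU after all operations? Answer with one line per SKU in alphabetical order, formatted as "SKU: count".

Answer: A: 35
B: 14
C: 20
D: 8

Derivation:
Step 1: reserve R1 B 9 -> on_hand[A=44 B=25 C=25 D=25] avail[A=44 B=16 C=25 D=25] open={R1}
Step 2: reserve R2 D 5 -> on_hand[A=44 B=25 C=25 D=25] avail[A=44 B=16 C=25 D=20] open={R1,R2}
Step 3: reserve R3 A 1 -> on_hand[A=44 B=25 C=25 D=25] avail[A=43 B=16 C=25 D=20] open={R1,R2,R3}
Step 4: commit R2 -> on_hand[A=44 B=25 C=25 D=20] avail[A=43 B=16 C=25 D=20] open={R1,R3}
Step 5: reserve R4 B 7 -> on_hand[A=44 B=25 C=25 D=20] avail[A=43 B=9 C=25 D=20] open={R1,R3,R4}
Step 6: reserve R5 A 9 -> on_hand[A=44 B=25 C=25 D=20] avail[A=34 B=9 C=25 D=20] open={R1,R3,R4,R5}
Step 7: cancel R4 -> on_hand[A=44 B=25 C=25 D=20] avail[A=34 B=16 C=25 D=20] open={R1,R3,R5}
Step 8: commit R1 -> on_hand[A=44 B=16 C=25 D=20] avail[A=34 B=16 C=25 D=20] open={R3,R5}
Step 9: commit R5 -> on_hand[A=35 B=16 C=25 D=20] avail[A=34 B=16 C=25 D=20] open={R3}
Step 10: cancel R3 -> on_hand[A=35 B=16 C=25 D=20] avail[A=35 B=16 C=25 D=20] open={}
Step 11: reserve R6 C 8 -> on_hand[A=35 B=16 C=25 D=20] avail[A=35 B=16 C=17 D=20] open={R6}
Step 12: cancel R6 -> on_hand[A=35 B=16 C=25 D=20] avail[A=35 B=16 C=25 D=20] open={}
Step 13: reserve R7 C 5 -> on_hand[A=35 B=16 C=25 D=20] avail[A=35 B=16 C=20 D=20] open={R7}
Step 14: reserve R8 C 1 -> on_hand[A=35 B=16 C=25 D=20] avail[A=35 B=16 C=19 D=20] open={R7,R8}
Step 15: commit R7 -> on_hand[A=35 B=16 C=20 D=20] avail[A=35 B=16 C=19 D=20] open={R8}
Step 16: cancel R8 -> on_hand[A=35 B=16 C=20 D=20] avail[A=35 B=16 C=20 D=20] open={}
Step 17: reserve R9 A 1 -> on_hand[A=35 B=16 C=20 D=20] avail[A=34 B=16 C=20 D=20] open={R9}
Step 18: cancel R9 -> on_hand[A=35 B=16 C=20 D=20] avail[A=35 B=16 C=20 D=20] open={}
Step 19: reserve R10 B 2 -> on_hand[A=35 B=16 C=20 D=20] avail[A=35 B=14 C=20 D=20] open={R10}
Step 20: commit R10 -> on_hand[A=35 B=14 C=20 D=20] avail[A=35 B=14 C=20 D=20] open={}
Step 21: reserve R11 D 6 -> on_hand[A=35 B=14 C=20 D=20] avail[A=35 B=14 C=20 D=14] open={R11}
Step 22: reserve R12 D 6 -> on_hand[A=35 B=14 C=20 D=20] avail[A=35 B=14 C=20 D=8] open={R11,R12}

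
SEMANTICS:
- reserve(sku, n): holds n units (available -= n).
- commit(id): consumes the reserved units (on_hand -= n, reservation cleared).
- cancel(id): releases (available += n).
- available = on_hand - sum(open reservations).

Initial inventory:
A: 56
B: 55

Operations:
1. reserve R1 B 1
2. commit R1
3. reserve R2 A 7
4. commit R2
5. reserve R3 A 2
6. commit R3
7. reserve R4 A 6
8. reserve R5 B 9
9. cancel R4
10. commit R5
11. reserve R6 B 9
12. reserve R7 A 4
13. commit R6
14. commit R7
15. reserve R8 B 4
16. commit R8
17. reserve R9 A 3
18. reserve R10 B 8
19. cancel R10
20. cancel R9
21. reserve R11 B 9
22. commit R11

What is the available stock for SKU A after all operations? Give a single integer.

Step 1: reserve R1 B 1 -> on_hand[A=56 B=55] avail[A=56 B=54] open={R1}
Step 2: commit R1 -> on_hand[A=56 B=54] avail[A=56 B=54] open={}
Step 3: reserve R2 A 7 -> on_hand[A=56 B=54] avail[A=49 B=54] open={R2}
Step 4: commit R2 -> on_hand[A=49 B=54] avail[A=49 B=54] open={}
Step 5: reserve R3 A 2 -> on_hand[A=49 B=54] avail[A=47 B=54] open={R3}
Step 6: commit R3 -> on_hand[A=47 B=54] avail[A=47 B=54] open={}
Step 7: reserve R4 A 6 -> on_hand[A=47 B=54] avail[A=41 B=54] open={R4}
Step 8: reserve R5 B 9 -> on_hand[A=47 B=54] avail[A=41 B=45] open={R4,R5}
Step 9: cancel R4 -> on_hand[A=47 B=54] avail[A=47 B=45] open={R5}
Step 10: commit R5 -> on_hand[A=47 B=45] avail[A=47 B=45] open={}
Step 11: reserve R6 B 9 -> on_hand[A=47 B=45] avail[A=47 B=36] open={R6}
Step 12: reserve R7 A 4 -> on_hand[A=47 B=45] avail[A=43 B=36] open={R6,R7}
Step 13: commit R6 -> on_hand[A=47 B=36] avail[A=43 B=36] open={R7}
Step 14: commit R7 -> on_hand[A=43 B=36] avail[A=43 B=36] open={}
Step 15: reserve R8 B 4 -> on_hand[A=43 B=36] avail[A=43 B=32] open={R8}
Step 16: commit R8 -> on_hand[A=43 B=32] avail[A=43 B=32] open={}
Step 17: reserve R9 A 3 -> on_hand[A=43 B=32] avail[A=40 B=32] open={R9}
Step 18: reserve R10 B 8 -> on_hand[A=43 B=32] avail[A=40 B=24] open={R10,R9}
Step 19: cancel R10 -> on_hand[A=43 B=32] avail[A=40 B=32] open={R9}
Step 20: cancel R9 -> on_hand[A=43 B=32] avail[A=43 B=32] open={}
Step 21: reserve R11 B 9 -> on_hand[A=43 B=32] avail[A=43 B=23] open={R11}
Step 22: commit R11 -> on_hand[A=43 B=23] avail[A=43 B=23] open={}
Final available[A] = 43

Answer: 43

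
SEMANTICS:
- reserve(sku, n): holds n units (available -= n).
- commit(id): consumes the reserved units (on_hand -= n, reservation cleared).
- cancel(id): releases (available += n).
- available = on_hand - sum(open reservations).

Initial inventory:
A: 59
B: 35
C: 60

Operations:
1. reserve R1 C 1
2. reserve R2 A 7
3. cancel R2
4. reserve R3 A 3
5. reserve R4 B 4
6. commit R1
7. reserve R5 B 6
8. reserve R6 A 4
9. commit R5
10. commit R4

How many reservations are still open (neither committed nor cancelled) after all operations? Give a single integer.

Step 1: reserve R1 C 1 -> on_hand[A=59 B=35 C=60] avail[A=59 B=35 C=59] open={R1}
Step 2: reserve R2 A 7 -> on_hand[A=59 B=35 C=60] avail[A=52 B=35 C=59] open={R1,R2}
Step 3: cancel R2 -> on_hand[A=59 B=35 C=60] avail[A=59 B=35 C=59] open={R1}
Step 4: reserve R3 A 3 -> on_hand[A=59 B=35 C=60] avail[A=56 B=35 C=59] open={R1,R3}
Step 5: reserve R4 B 4 -> on_hand[A=59 B=35 C=60] avail[A=56 B=31 C=59] open={R1,R3,R4}
Step 6: commit R1 -> on_hand[A=59 B=35 C=59] avail[A=56 B=31 C=59] open={R3,R4}
Step 7: reserve R5 B 6 -> on_hand[A=59 B=35 C=59] avail[A=56 B=25 C=59] open={R3,R4,R5}
Step 8: reserve R6 A 4 -> on_hand[A=59 B=35 C=59] avail[A=52 B=25 C=59] open={R3,R4,R5,R6}
Step 9: commit R5 -> on_hand[A=59 B=29 C=59] avail[A=52 B=25 C=59] open={R3,R4,R6}
Step 10: commit R4 -> on_hand[A=59 B=25 C=59] avail[A=52 B=25 C=59] open={R3,R6}
Open reservations: ['R3', 'R6'] -> 2

Answer: 2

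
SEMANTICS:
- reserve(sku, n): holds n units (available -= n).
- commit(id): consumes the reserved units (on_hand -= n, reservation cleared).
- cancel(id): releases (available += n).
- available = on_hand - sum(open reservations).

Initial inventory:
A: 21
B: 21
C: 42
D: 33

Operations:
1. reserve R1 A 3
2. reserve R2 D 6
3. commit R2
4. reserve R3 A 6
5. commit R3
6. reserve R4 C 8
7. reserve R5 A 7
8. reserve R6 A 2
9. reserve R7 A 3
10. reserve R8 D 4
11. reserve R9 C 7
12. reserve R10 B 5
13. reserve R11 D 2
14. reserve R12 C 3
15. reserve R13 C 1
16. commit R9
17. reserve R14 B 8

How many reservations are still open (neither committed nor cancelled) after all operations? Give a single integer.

Answer: 11

Derivation:
Step 1: reserve R1 A 3 -> on_hand[A=21 B=21 C=42 D=33] avail[A=18 B=21 C=42 D=33] open={R1}
Step 2: reserve R2 D 6 -> on_hand[A=21 B=21 C=42 D=33] avail[A=18 B=21 C=42 D=27] open={R1,R2}
Step 3: commit R2 -> on_hand[A=21 B=21 C=42 D=27] avail[A=18 B=21 C=42 D=27] open={R1}
Step 4: reserve R3 A 6 -> on_hand[A=21 B=21 C=42 D=27] avail[A=12 B=21 C=42 D=27] open={R1,R3}
Step 5: commit R3 -> on_hand[A=15 B=21 C=42 D=27] avail[A=12 B=21 C=42 D=27] open={R1}
Step 6: reserve R4 C 8 -> on_hand[A=15 B=21 C=42 D=27] avail[A=12 B=21 C=34 D=27] open={R1,R4}
Step 7: reserve R5 A 7 -> on_hand[A=15 B=21 C=42 D=27] avail[A=5 B=21 C=34 D=27] open={R1,R4,R5}
Step 8: reserve R6 A 2 -> on_hand[A=15 B=21 C=42 D=27] avail[A=3 B=21 C=34 D=27] open={R1,R4,R5,R6}
Step 9: reserve R7 A 3 -> on_hand[A=15 B=21 C=42 D=27] avail[A=0 B=21 C=34 D=27] open={R1,R4,R5,R6,R7}
Step 10: reserve R8 D 4 -> on_hand[A=15 B=21 C=42 D=27] avail[A=0 B=21 C=34 D=23] open={R1,R4,R5,R6,R7,R8}
Step 11: reserve R9 C 7 -> on_hand[A=15 B=21 C=42 D=27] avail[A=0 B=21 C=27 D=23] open={R1,R4,R5,R6,R7,R8,R9}
Step 12: reserve R10 B 5 -> on_hand[A=15 B=21 C=42 D=27] avail[A=0 B=16 C=27 D=23] open={R1,R10,R4,R5,R6,R7,R8,R9}
Step 13: reserve R11 D 2 -> on_hand[A=15 B=21 C=42 D=27] avail[A=0 B=16 C=27 D=21] open={R1,R10,R11,R4,R5,R6,R7,R8,R9}
Step 14: reserve R12 C 3 -> on_hand[A=15 B=21 C=42 D=27] avail[A=0 B=16 C=24 D=21] open={R1,R10,R11,R12,R4,R5,R6,R7,R8,R9}
Step 15: reserve R13 C 1 -> on_hand[A=15 B=21 C=42 D=27] avail[A=0 B=16 C=23 D=21] open={R1,R10,R11,R12,R13,R4,R5,R6,R7,R8,R9}
Step 16: commit R9 -> on_hand[A=15 B=21 C=35 D=27] avail[A=0 B=16 C=23 D=21] open={R1,R10,R11,R12,R13,R4,R5,R6,R7,R8}
Step 17: reserve R14 B 8 -> on_hand[A=15 B=21 C=35 D=27] avail[A=0 B=8 C=23 D=21] open={R1,R10,R11,R12,R13,R14,R4,R5,R6,R7,R8}
Open reservations: ['R1', 'R10', 'R11', 'R12', 'R13', 'R14', 'R4', 'R5', 'R6', 'R7', 'R8'] -> 11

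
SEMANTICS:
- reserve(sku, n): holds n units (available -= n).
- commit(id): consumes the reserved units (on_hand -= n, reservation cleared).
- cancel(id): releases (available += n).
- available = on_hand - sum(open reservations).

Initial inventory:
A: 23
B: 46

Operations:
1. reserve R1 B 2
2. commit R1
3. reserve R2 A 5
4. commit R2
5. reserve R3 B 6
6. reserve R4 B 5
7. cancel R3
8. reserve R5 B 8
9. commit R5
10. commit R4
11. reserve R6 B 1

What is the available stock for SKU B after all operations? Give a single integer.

Answer: 30

Derivation:
Step 1: reserve R1 B 2 -> on_hand[A=23 B=46] avail[A=23 B=44] open={R1}
Step 2: commit R1 -> on_hand[A=23 B=44] avail[A=23 B=44] open={}
Step 3: reserve R2 A 5 -> on_hand[A=23 B=44] avail[A=18 B=44] open={R2}
Step 4: commit R2 -> on_hand[A=18 B=44] avail[A=18 B=44] open={}
Step 5: reserve R3 B 6 -> on_hand[A=18 B=44] avail[A=18 B=38] open={R3}
Step 6: reserve R4 B 5 -> on_hand[A=18 B=44] avail[A=18 B=33] open={R3,R4}
Step 7: cancel R3 -> on_hand[A=18 B=44] avail[A=18 B=39] open={R4}
Step 8: reserve R5 B 8 -> on_hand[A=18 B=44] avail[A=18 B=31] open={R4,R5}
Step 9: commit R5 -> on_hand[A=18 B=36] avail[A=18 B=31] open={R4}
Step 10: commit R4 -> on_hand[A=18 B=31] avail[A=18 B=31] open={}
Step 11: reserve R6 B 1 -> on_hand[A=18 B=31] avail[A=18 B=30] open={R6}
Final available[B] = 30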